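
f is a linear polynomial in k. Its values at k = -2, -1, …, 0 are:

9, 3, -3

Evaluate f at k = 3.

-21

Write f(k) = ak + b; the 3 given values yield a linear system in the 2 coefficients.
Solving, f(k) = -6k - 3.
Then f(3) = -21.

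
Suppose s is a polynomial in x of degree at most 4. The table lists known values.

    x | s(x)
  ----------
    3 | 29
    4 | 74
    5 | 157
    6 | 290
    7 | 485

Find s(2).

10

First differences: 45, 83, 133, 195. Second differences: 38, 50, 62. Third differences: 12, 12.
Level-3 differences are constant, so s has degree 3.
Fitting a degree-3 polynomial gives s(x) = 2x³ - 5x² + 6x + 2.
Then s(2) = 10.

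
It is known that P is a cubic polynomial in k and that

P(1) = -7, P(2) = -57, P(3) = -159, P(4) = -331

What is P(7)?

-1447

Write P(k) = ak³ + bk² + ck + d; the 4 given values yield a linear system in the 4 coefficients.
Solving, P(k) = -3k³ - 8k² - 5k + 9.
Then P(7) = -1447.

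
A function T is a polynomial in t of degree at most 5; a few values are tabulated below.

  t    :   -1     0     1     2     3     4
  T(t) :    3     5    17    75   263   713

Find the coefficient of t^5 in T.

Write T(t) = at^5 + bt^4 + ct³ + dt² + et + p; the 6 given values yield a linear system in the 6 coefficients.
Solving, the leading coefficient vanishes, and T(t) = 2t^4 + 2t³ + 3t² + 5t + 5.
The coefficient of t^5 is 0.

0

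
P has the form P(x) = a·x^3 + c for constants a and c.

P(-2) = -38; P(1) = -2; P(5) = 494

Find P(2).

26

From P(-2) = -38 and P(1) = -2: -8a + c = -38 and 1a + c = -2.
Subtracting: 9a = 36, so a = 4; then c = -38 − 4·(-8) = -6.
So P(x) = 4x³ − 6, and P(2) = 26.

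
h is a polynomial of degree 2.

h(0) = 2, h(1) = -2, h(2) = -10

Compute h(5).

-58

Write h(k) = ak² + bk + c; the 3 given values yield a linear system in the 3 coefficients.
Solving, h(k) = -2k² - 2k + 2.
Then h(5) = -58.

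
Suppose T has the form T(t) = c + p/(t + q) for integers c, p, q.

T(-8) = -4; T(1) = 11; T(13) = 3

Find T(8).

4

(T(t) − c)(t + q) = p for each data point; the three points give a linear system in c and q, then p follows.
Solving: c = 1, q = 2, p = 30, so T(t) = 1 + 30/(t + 2).
Then T(8) = 1 + 30/10 = 4.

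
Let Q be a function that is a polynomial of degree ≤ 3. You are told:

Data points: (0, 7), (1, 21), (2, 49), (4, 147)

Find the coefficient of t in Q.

Write Q(t) = at³ + bt² + ct + d; the 4 given values yield a linear system in the 4 coefficients.
Solving, the leading coefficient vanishes, and Q(t) = 7t² + 7t + 7.
The coefficient of t is 7.

7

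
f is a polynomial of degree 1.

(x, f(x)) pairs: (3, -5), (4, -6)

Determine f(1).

Write f(x) = ax + b; the 2 given values yield a linear system in the 2 coefficients.
Solving, f(x) = -x - 2.
Then f(1) = -3.

-3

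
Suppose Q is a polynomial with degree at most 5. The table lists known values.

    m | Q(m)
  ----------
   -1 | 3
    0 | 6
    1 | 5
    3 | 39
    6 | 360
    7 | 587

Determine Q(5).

201

Write Q(m) = am^5 + bm^4 + cm³ + dm² + em + p; the 6 given values yield a linear system in the 6 coefficients.
Solving, the top 2 coefficients vanish, and Q(m) = 2m³ - 2m² - m + 6.
Then Q(5) = 201.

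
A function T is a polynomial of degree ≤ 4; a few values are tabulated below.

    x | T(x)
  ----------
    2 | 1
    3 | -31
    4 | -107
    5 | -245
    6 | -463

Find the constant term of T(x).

Write T(x) = ax^4 + bx³ + cx² + dx + e; the 5 given values yield a linear system in the 5 coefficients.
Solving, the leading coefficient vanishes, and T(x) = -3x³ + 5x² + 5.
The constant term is T(0) = 5.

5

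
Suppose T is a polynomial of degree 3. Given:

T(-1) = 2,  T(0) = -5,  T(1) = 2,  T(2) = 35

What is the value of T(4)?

227

Write T(t) = at³ + bt² + ct + d; the 4 given values yield a linear system in the 4 coefficients.
Solving, T(t) = 2t³ + 7t² - 2t - 5.
Then T(4) = 227.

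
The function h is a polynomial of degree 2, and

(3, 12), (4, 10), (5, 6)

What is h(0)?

Write h(k) = ak² + bk + c; the 3 given values yield a linear system in the 3 coefficients.
Solving, h(k) = -k² + 5k + 6.
The constant term is h(0) = 6.

6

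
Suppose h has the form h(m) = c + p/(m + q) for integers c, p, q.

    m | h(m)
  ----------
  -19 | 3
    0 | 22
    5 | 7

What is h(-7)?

1

(h(m) − c)(m + q) = p for each data point; the three points give a linear system in c and q, then p follows.
Solving: c = 4, q = 1, p = 18, so h(m) = 4 + 18/(m + 1).
Then h(-7) = 4 + 18/(-6) = 1.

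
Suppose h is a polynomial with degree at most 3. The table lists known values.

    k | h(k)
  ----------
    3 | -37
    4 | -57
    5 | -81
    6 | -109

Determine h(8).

-177

First differences: -20, -24, -28. Second differences: -4, -4.
Level-2 differences are constant, so h has degree 2.
Fitting a degree-2 polynomial gives h(k) = -2k² - 6k - 1.
Then h(8) = -177.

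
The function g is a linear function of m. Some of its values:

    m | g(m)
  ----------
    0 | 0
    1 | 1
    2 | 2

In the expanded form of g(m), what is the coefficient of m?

1

Write g(m) = am + b; the 3 given values yield a linear system in the 2 coefficients.
Solving, g(m) = m.
The coefficient of m is 1.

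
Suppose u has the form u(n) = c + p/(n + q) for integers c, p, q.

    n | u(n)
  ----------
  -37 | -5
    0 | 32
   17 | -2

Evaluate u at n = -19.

(u(n) − c)(n + q) = p for each data point; the three points give a linear system in c and q, then p follows.
Solving: c = -4, q = 1, p = 36, so u(n) = -4 + 36/(n + 1).
Then u(-19) = -4 + 36/(-18) = -6.

-6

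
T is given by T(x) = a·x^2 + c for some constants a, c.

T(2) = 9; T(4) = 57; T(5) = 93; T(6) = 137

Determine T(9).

From T(2) = 9 and T(4) = 57: 4a + c = 9 and 16a + c = 57.
Subtracting: 12a = 48, so a = 4; then c = 9 − 4·4 = -7.
So T(x) = 4x² − 7, and T(9) = 317.

317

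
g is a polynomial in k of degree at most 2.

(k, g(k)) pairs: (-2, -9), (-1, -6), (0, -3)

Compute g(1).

First differences: 3, 3.
Level-1 differences are constant, so g has degree 1.
Fitting a degree-1 polynomial gives g(k) = 3k - 3.
Then g(1) = 0.

0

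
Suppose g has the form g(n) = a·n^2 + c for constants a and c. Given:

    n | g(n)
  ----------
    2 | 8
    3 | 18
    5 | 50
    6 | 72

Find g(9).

162

From g(2) = 8 and g(3) = 18: 4a + c = 8 and 9a + c = 18.
Subtracting: 5a = 10, so a = 2; then c = 8 − 2·4 = 0.
So g(n) = 2n² + 0, and g(9) = 162.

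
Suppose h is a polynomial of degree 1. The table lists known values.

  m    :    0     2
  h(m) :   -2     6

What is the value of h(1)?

2

Write h(m) = am + b; the 2 given values yield a linear system in the 2 coefficients.
Solving, h(m) = 4m - 2.
Then h(1) = 2.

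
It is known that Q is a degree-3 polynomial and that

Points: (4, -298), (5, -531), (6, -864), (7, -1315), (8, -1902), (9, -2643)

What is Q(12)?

-5970

First differences: -233, -333, -451, -587, -741. Second differences: -100, -118, -136, -154. Third differences: -18, -18, -18.
Level-3 differences are constant, so Q has degree 3.
Fitting a degree-3 polynomial gives Q(x) = -3x³ - 5x² - 5x - 6.
Then Q(12) = -5970.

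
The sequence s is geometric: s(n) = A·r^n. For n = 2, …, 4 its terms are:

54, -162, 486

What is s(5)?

Consecutive ratio: -162/54 = -3, and 486/(-162) = -3, so r = -3.
Then A·(-3)^2 = 54 gives A = 6, and s(n) = 6·(-3)^n.
s(5) = 6·(-3)^5 = -1458.

-1458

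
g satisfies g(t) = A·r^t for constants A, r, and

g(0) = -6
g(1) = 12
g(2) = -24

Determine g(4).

Consecutive ratio: 12/(-6) = -2, and -24/12 = -2, so r = -2.
Then A·(-2)^0 = -6 gives A = -6, and g(t) = -6·(-2)^t.
g(4) = -6·(-2)^4 = -96.

-96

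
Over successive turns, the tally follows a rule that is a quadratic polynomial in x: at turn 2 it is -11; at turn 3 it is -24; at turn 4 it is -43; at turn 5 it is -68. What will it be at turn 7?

-136

Write the value at x as P(x).
First differences: -13, -19, -25. Second differences: -6, -6.
Level-2 differences are constant, so P has degree 2.
Fitting a degree-2 polynomial gives P(x) = -3x² + 2x - 3.
Then P(7) = -136.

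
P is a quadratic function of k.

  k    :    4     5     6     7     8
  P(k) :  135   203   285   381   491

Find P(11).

905

First differences: 68, 82, 96, 110. Second differences: 14, 14, 14.
Level-2 differences are constant, so P has degree 2.
Fitting a degree-2 polynomial gives P(k) = 7k² + 5k + 3.
Then P(11) = 905.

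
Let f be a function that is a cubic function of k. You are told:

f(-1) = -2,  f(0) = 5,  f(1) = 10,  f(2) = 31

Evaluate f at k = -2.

-29

Write f(k) = ak³ + bk² + ck + d; the 4 given values yield a linear system in the 4 coefficients.
Solving, f(k) = 3k³ - k² + 3k + 5.
Then f(-2) = -29.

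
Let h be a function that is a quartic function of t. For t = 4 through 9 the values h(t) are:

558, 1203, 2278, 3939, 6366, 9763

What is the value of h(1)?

3

First differences: 645, 1075, 1661, 2427, 3397. Second differences: 430, 586, 766, 970. Third differences: 156, 180, 204. Fourth differences: 24, 24.
Level-4 differences are constant, so h has degree 4.
Fitting a degree-4 polynomial gives h(t) = t^4 + 4t³ + 4t² - 4t - 2.
Then h(1) = 3.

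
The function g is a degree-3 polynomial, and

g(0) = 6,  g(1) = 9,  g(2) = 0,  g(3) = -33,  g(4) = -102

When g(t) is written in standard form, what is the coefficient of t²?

0

Write g(t) = at³ + bt² + ct + d; the 5 given values yield a linear system in the 4 coefficients.
Solving, g(t) = -2t³ + 5t + 6.
The coefficient of t² is 0.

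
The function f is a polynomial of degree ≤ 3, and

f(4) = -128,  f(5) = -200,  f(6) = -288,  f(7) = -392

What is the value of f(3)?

-72

First differences: -72, -88, -104. Second differences: -16, -16.
Level-2 differences are constant, so f has degree 2.
Fitting a degree-2 polynomial gives f(x) = -8x².
Then f(3) = -72.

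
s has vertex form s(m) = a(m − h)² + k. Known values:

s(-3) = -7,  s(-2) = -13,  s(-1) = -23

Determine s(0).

First differences -6, -10; second difference -4 = 2a, so a = -2.
Expanding, the m-coefficient is −2ah = 4h; matching it to the data gives h = -4, and then k = -5.
So s(m) = -2(m + 4)² − 5.
s(0) = -2·4² − 5 = -37.

-37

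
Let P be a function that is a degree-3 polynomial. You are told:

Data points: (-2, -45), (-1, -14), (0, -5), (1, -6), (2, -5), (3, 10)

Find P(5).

130

First differences: 31, 9, -1, 1, 15. Second differences: -22, -10, 2, 14. Third differences: 12, 12, 12.
Level-3 differences are constant, so P has degree 3.
Fitting a degree-3 polynomial gives P(k) = 2k³ - 5k² + 2k - 5.
Then P(5) = 130.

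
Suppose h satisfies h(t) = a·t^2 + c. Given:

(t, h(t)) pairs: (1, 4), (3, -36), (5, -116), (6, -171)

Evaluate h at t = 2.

-11

From h(1) = 4 and h(3) = -36: 1a + c = 4 and 9a + c = -36.
Subtracting: 8a = -40, so a = -5; then c = 4 − (-5)·1 = 9.
So h(t) = -5t² + 9, and h(2) = -11.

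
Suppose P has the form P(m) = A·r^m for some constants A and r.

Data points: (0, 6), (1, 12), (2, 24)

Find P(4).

96

Consecutive ratio: 12/6 = 2, and 24/12 = 2, so r = 2.
Then A·2^0 = 6 gives A = 6, and P(m) = 6·2^m.
P(4) = 6·2^4 = 96.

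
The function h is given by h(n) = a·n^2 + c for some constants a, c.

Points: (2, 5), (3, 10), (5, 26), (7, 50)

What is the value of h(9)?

From h(2) = 5 and h(3) = 10: 4a + c = 5 and 9a + c = 10.
Subtracting: 5a = 5, so a = 1; then c = 5 − 1·4 = 1.
So h(n) = 1n² + 1, and h(9) = 82.

82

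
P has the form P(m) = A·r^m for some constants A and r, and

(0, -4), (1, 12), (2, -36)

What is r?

Consecutive ratio: 12/(-4) = -3, and -36/12 = -3, so r = -3.
Then A·(-3)^0 = -4 gives A = -4, and P(m) = -4·(-3)^m.

-3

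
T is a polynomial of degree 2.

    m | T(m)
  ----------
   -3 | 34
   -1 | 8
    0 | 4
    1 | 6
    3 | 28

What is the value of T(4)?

48

Write T(m) = am² + bm + c; the 5 given values yield a linear system in the 3 coefficients.
Solving, T(m) = 3m² - m + 4.
Then T(4) = 48.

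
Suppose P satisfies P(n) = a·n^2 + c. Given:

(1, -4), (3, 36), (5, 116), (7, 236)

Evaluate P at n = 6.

171

From P(1) = -4 and P(3) = 36: 1a + c = -4 and 9a + c = 36.
Subtracting: 8a = 40, so a = 5; then c = -4 − 5·1 = -9.
So P(n) = 5n² − 9, and P(6) = 171.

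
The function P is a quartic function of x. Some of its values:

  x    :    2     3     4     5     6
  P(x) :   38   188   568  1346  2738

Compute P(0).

-4

Write P(x) = ax^4 + bx³ + cx² + dx + e; the 5 given values yield a linear system in the 5 coefficients.
Solving, P(x) = 2x^4 + 5x² - 5x - 4.
Then P(0) = -4.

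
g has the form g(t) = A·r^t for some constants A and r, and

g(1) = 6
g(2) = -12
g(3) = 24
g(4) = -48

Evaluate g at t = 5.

Consecutive ratio: -12/6 = -2, and 24/(-12) = -2, so r = -2.
Then A·(-2)^1 = 6 gives A = -3, and g(t) = -3·(-2)^t.
g(5) = -3·(-2)^5 = 96.

96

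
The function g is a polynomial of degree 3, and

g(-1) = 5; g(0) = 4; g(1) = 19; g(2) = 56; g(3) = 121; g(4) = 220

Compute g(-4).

44

Write g(k) = ak³ + bk² + ck + d; the 6 given values yield a linear system in the 4 coefficients.
Solving, g(k) = k³ + 8k² + 6k + 4.
Then g(-4) = 44.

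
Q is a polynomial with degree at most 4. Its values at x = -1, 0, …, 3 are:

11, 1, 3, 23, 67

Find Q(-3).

43

First differences: -10, 2, 20, 44. Second differences: 12, 18, 24. Third differences: 6, 6.
Level-3 differences are constant, so Q has degree 3.
Fitting a degree-3 polynomial gives Q(x) = x³ + 6x² - 5x + 1.
Then Q(-3) = 43.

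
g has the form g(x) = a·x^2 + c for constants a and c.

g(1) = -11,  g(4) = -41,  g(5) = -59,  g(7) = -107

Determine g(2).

-17

From g(1) = -11 and g(4) = -41: 1a + c = -11 and 16a + c = -41.
Subtracting: 15a = -30, so a = -2; then c = -11 − (-2)·1 = -9.
So g(x) = -2x² − 9, and g(2) = -17.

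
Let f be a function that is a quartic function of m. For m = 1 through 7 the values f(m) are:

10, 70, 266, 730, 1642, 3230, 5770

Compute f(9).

15050

Write f(m) = am^4 + bm³ + cm² + dm + e; the 7 given values yield a linear system in the 5 coefficients.
Solving, f(m) = 2m^4 + 2m³ + 6m² - 2m + 2.
Then f(9) = 15050.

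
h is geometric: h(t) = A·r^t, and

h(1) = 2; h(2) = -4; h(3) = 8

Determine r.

Consecutive ratio: -4/2 = -2, and 8/(-4) = -2, so r = -2.
Then A·(-2)^1 = 2 gives A = -1, and h(t) = -1·(-2)^t.

-2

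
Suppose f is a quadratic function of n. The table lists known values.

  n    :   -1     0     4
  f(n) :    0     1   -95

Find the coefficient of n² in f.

-5

Write f(n) = an² + bn + c; the 3 given values yield a linear system in the 3 coefficients.
Solving, f(n) = -5n² - 4n + 1.
The coefficient of n² is -5.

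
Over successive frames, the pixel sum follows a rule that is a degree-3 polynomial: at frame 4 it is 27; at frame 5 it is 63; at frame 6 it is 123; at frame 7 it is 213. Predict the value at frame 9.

507

Write the value at n as T(n).
Write T(n) = an³ + bn² + cn + d; the 4 given values yield a linear system in the 4 coefficients.
Solving, T(n) = n³ - 3n² + 2n + 3.
Then T(9) = 507.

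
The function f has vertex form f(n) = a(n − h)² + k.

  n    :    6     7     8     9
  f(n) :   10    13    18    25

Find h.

5

First differences 3, 5, 7; second difference 2 = 2a, so a = 1.
Expanding, the n-coefficient is −2ah = -2h; matching it to the data gives h = 5, and then k = 9.
So f(n) = 1(n − 5)² + 9.
Hence h = 5.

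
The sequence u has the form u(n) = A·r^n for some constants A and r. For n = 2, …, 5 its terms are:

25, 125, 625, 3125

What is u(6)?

Consecutive ratio: 125/25 = 5, and 625/125 = 5, so r = 5.
Then A·5^2 = 25 gives A = 1, and u(n) = 1·5^n.
u(6) = 1·5^6 = 15625.

15625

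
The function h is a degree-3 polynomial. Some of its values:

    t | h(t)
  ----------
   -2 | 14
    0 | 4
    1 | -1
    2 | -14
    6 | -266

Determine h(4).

Write h(t) = at³ + bt² + ct + d; the 5 given values yield a linear system in the 4 coefficients.
Solving, h(t) = -t³ - t² - 3t + 4.
Then h(4) = -88.

-88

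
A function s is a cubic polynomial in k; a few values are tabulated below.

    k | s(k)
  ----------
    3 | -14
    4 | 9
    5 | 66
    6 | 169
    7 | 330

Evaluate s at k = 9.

Write s(k) = ak³ + bk² + ck + d; the 5 given values yield a linear system in the 4 coefficients.
Solving, s(k) = 2k³ - 7k² - 2k + 1.
Then s(9) = 874.

874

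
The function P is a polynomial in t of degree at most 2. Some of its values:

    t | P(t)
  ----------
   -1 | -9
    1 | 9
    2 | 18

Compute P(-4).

Write P(t) = at² + bt + c; the 3 given values yield a linear system in the 3 coefficients.
Solving, the leading coefficient vanishes, and P(t) = 9t.
Then P(-4) = -36.

-36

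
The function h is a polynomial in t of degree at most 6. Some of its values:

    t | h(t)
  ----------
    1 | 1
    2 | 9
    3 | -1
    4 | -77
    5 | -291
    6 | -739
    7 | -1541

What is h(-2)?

-11

First differences: 8, -10, -76, -214, -448, -802. Second differences: -18, -66, -138, -234, -354. Third differences: -48, -72, -96, -120. Fourth differences: -24, -24, -24.
Level-4 differences are constant, so h has degree 4.
Fitting a degree-4 polynomial gives h(t) = -t^4 + 2t³ + 4t² - 3t - 1.
Then h(-2) = -11.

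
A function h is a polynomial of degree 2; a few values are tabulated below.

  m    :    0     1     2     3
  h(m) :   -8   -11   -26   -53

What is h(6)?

-206

First differences: -3, -15, -27. Second differences: -12, -12.
Level-2 differences are constant, so h has degree 2.
Fitting a degree-2 polynomial gives h(m) = -6m² + 3m - 8.
Then h(6) = -206.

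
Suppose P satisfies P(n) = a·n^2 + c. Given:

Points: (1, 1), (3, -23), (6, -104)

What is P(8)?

From P(1) = 1 and P(3) = -23: 1a + c = 1 and 9a + c = -23.
Subtracting: 8a = -24, so a = -3; then c = 1 − (-3)·1 = 4.
So P(n) = -3n² + 4, and P(8) = -188.

-188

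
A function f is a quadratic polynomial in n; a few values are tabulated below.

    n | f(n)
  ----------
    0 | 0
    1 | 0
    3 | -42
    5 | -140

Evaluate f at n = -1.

-14

Write f(n) = an² + bn + c; the 4 given values yield a linear system in the 3 coefficients.
Solving, f(n) = -7n² + 7n.
Then f(-1) = -14.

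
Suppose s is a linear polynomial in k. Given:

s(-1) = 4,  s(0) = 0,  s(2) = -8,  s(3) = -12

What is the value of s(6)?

-24

Write s(k) = ak + b; the 4 given values yield a linear system in the 2 coefficients.
Solving, s(k) = -4k.
Then s(6) = -24.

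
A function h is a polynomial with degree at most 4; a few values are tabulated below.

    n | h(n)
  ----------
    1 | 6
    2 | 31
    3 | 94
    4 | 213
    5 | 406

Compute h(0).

1

First differences: 25, 63, 119, 193. Second differences: 38, 56, 74. Third differences: 18, 18.
Level-3 differences are constant, so h has degree 3.
Fitting a degree-3 polynomial gives h(n) = 3n³ + n² + n + 1.
Then h(0) = 1.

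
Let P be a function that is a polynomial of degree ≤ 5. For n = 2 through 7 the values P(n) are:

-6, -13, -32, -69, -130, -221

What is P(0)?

First differences: -7, -19, -37, -61, -91. Second differences: -12, -18, -24, -30. Third differences: -6, -6, -6.
Level-3 differences are constant, so P has degree 3.
Fitting a degree-3 polynomial gives P(n) = -n³ + 3n² - 3n - 4.
The constant term is P(0) = -4.

-4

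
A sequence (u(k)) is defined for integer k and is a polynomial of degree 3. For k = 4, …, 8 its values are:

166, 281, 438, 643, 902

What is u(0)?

6

Write u(k) = ak³ + bk² + ck + d; the 5 given values yield a linear system in the 4 coefficients.
Solving, u(k) = k³ + 6k² + 6.
The constant term is u(0) = 6.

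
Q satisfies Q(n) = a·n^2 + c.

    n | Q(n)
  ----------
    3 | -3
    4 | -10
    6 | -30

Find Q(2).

From Q(3) = -3 and Q(4) = -10: 9a + c = -3 and 16a + c = -10.
Subtracting: 7a = -7, so a = -1; then c = -3 − (-1)·9 = 6.
So Q(n) = -1n² + 6, and Q(2) = 2.

2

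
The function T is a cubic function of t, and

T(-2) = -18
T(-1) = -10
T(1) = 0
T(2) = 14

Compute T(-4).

Write T(t) = at³ + bt² + ct + d; the 4 given values yield a linear system in the 4 coefficients.
Solving, T(t) = t³ + t² + 4t - 6.
Then T(-4) = -70.

-70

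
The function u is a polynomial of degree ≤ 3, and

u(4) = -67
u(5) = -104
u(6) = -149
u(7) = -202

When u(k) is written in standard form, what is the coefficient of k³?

0

First differences: -37, -45, -53. Second differences: -8, -8.
Level-2 differences are constant, so u has degree 2.
Fitting a degree-2 polynomial gives u(k) = -4k² - k + 1.
The coefficient of k³ is 0.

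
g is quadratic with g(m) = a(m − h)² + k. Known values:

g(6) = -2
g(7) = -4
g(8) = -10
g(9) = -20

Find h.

First differences -2, -6, -10; second difference -4 = 2a, so a = -2.
Expanding, the m-coefficient is −2ah = 4h; matching it to the data gives h = 6, and then k = -2.
So g(m) = -2(m − 6)² − 2.
Hence h = 6.

6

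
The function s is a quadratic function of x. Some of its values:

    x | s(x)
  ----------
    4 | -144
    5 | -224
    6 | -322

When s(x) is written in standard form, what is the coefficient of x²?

Write s(x) = ax² + bx + c; the 3 given values yield a linear system in the 3 coefficients.
Solving, s(x) = -9x² + x - 4.
The coefficient of x² is -9.

-9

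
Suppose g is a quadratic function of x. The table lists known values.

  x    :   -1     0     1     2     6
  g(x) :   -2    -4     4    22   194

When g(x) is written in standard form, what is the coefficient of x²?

Write g(x) = ax² + bx + c; the 5 given values yield a linear system in the 3 coefficients.
Solving, g(x) = 5x² + 3x - 4.
The coefficient of x² is 5.

5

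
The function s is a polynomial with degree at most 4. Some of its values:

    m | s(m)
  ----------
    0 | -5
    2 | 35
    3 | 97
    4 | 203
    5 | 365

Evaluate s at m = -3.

Write s(m) = am^4 + bm³ + cm² + dm + e; the 5 given values yield a linear system in the 5 coefficients.
Solving, the leading coefficient vanishes, and s(m) = 2m³ + 4m² + 4m - 5.
Then s(-3) = -35.

-35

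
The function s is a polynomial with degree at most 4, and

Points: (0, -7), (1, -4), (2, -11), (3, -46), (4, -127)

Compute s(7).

-826

First differences: 3, -7, -35, -81. Second differences: -10, -28, -46. Third differences: -18, -18.
Level-3 differences are constant, so s has degree 3.
Fitting a degree-3 polynomial gives s(m) = -3m³ + 4m² + 2m - 7.
Then s(7) = -826.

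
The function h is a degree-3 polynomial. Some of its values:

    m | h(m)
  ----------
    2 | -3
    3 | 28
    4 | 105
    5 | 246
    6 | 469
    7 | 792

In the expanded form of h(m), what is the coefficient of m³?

Write h(m) = am³ + bm² + cm + d; the 6 given values yield a linear system in the 4 coefficients.
Solving, h(m) = 3m³ - 4m² - 6m + 1.
The coefficient of m³ is 3.

3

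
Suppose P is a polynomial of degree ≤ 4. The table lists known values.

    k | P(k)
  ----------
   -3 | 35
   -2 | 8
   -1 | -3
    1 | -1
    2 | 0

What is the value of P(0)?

Write P(k) = ak^4 + bk³ + ck² + dk + e; the 5 given values yield a linear system in the 5 coefficients.
Solving, the leading coefficient vanishes, and P(k) = -k³ + 2k² + 2k - 4.
Then P(0) = -4.

-4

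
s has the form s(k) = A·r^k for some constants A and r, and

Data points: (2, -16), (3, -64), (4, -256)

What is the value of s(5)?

Consecutive ratio: -64/(-16) = 4, and -256/(-64) = 4, so r = 4.
Then A·4^2 = -16 gives A = -1, and s(k) = -1·4^k.
s(5) = -1·4^5 = -1024.

-1024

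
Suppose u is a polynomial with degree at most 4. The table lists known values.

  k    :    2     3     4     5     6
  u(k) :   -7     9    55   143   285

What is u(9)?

First differences: 16, 46, 88, 142. Second differences: 30, 42, 54. Third differences: 12, 12.
Level-3 differences are constant, so u has degree 3.
Fitting a degree-3 polynomial gives u(k) = 2k³ - 3k² - 7k + 3.
Then u(9) = 1155.

1155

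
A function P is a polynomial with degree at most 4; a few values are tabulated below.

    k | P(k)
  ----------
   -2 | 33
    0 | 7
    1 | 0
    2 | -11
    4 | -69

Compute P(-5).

192

Write P(k) = ak^4 + bk³ + ck² + dk + e; the 5 given values yield a linear system in the 5 coefficients.
Solving, the leading coefficient vanishes, and P(k) = -k³ + k² - 7k + 7.
Then P(-5) = 192.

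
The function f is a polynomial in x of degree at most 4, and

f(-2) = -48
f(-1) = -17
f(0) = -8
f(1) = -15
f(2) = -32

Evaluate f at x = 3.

Write f(x) = ax^4 + bx³ + cx² + dx + e; the 5 given values yield a linear system in the 5 coefficients.
Solving, the leading coefficient vanishes, and f(x) = x³ - 8x² - 8.
Then f(3) = -53.

-53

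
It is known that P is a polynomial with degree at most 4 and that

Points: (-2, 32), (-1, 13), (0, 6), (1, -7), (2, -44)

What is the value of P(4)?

-262

First differences: -19, -7, -13, -37. Second differences: 12, -6, -24. Third differences: -18, -18.
Level-3 differences are constant, so P has degree 3.
Fitting a degree-3 polynomial gives P(m) = -3m³ - 3m² - 7m + 6.
Then P(4) = -262.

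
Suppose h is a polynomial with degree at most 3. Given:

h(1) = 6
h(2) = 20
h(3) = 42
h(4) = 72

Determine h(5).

Write h(k) = ak³ + bk² + ck + d; the 4 given values yield a linear system in the 4 coefficients.
Solving, the leading coefficient vanishes, and h(k) = 4k² + 2k.
Then h(5) = 110.

110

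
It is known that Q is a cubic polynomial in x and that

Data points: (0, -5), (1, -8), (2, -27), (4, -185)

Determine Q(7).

Write Q(x) = ax³ + bx² + cx + d; the 4 given values yield a linear system in the 4 coefficients.
Solving, Q(x) = -3x³ + x² - x - 5.
Then Q(7) = -992.

-992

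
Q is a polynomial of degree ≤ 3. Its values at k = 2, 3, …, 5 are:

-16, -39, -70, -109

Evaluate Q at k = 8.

-274

Write Q(k) = ak³ + bk² + ck + d; the 4 given values yield a linear system in the 4 coefficients.
Solving, the leading coefficient vanishes, and Q(k) = -4k² - 3k + 6.
Then Q(8) = -274.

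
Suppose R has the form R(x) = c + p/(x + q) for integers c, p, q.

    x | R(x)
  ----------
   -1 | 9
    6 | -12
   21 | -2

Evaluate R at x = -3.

6

(R(x) − c)(x + q) = p for each data point; the three points give a linear system in c and q, then p follows.
Solving: c = 0, q = -3, p = -36, so R(x) = -36/(x − 3).
Then R(-3) = 0 − 36/(-6) = 6.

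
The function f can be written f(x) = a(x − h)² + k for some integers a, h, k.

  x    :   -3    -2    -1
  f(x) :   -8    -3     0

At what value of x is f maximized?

First differences 5, 3; second difference -2 = 2a, so a = -1.
Expanding, the x-coefficient is −2ah = 2h; matching it to the data gives h = 0, and then k = 1.
So f(x) = -1(x + 0)² + 1.
Hence h = 0.

0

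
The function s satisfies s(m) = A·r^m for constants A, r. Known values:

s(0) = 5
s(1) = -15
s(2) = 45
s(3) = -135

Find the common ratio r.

Consecutive ratio: -15/5 = -3, and 45/(-15) = -3, so r = -3.
Then A·(-3)^0 = 5 gives A = 5, and s(m) = 5·(-3)^m.

-3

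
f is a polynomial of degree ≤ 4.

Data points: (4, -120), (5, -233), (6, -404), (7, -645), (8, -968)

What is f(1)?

Write f(x) = ax^4 + bx³ + cx² + dx + e; the 5 given values yield a linear system in the 5 coefficients.
Solving, the leading coefficient vanishes, and f(x) = -2x³ + x² - 8.
Then f(1) = -9.

-9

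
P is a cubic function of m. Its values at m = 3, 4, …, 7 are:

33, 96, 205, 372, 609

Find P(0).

0

Write P(m) = am³ + bm² + cm + d; the 5 given values yield a linear system in the 4 coefficients.
Solving, P(m) = 2m³ - m² - 4m.
Then P(0) = 0.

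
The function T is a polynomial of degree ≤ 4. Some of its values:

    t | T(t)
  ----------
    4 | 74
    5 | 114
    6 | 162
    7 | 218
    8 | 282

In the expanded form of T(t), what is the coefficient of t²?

4

First differences: 40, 48, 56, 64. Second differences: 8, 8, 8.
Level-2 differences are constant, so T has degree 2.
Fitting a degree-2 polynomial gives T(t) = 4t² + 4t - 6.
The coefficient of t² is 4.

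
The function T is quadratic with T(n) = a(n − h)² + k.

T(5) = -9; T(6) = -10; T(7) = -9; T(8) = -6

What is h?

First differences -1, 1, 3; second difference 2 = 2a, so a = 1.
Expanding, the n-coefficient is −2ah = -2h; matching it to the data gives h = 6, and then k = -10.
So T(n) = 1(n − 6)² − 10.
Hence h = 6.

6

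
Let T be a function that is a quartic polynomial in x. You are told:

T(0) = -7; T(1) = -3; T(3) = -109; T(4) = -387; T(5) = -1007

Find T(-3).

-247

Write T(x) = ax^4 + bx³ + cx² + dx + e; the 5 given values yield a linear system in the 5 coefficients.
Solving, T(x) = -2x^4 + 2x³ - x² + 5x - 7.
Then T(-3) = -247.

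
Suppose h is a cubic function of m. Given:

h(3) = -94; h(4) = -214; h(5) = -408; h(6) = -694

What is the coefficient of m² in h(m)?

-1

Write h(m) = am³ + bm² + cm + d; the 4 given values yield a linear system in the 4 coefficients.
Solving, h(m) = -3m³ - m² - 2m + 2.
The coefficient of m² is -1.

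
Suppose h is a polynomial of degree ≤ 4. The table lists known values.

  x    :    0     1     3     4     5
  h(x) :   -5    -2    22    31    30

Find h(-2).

37

Write h(x) = ax^4 + bx³ + cx² + dx + e; the 5 given values yield a linear system in the 5 coefficients.
Solving, the leading coefficient vanishes, and h(x) = -x³ + 7x² - 3x - 5.
Then h(-2) = 37.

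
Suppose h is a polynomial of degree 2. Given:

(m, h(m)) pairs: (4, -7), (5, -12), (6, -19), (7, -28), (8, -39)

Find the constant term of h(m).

Write h(m) = am² + bm + c; the 5 given values yield a linear system in the 3 coefficients.
Solving, h(m) = -m² + 4m - 7.
The constant term is h(0) = -7.

-7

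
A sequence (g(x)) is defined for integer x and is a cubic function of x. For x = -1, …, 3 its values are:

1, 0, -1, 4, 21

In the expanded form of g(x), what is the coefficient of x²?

0

Write g(x) = ax³ + bx² + cx + d; the 5 given values yield a linear system in the 4 coefficients.
Solving, g(x) = x³ - 2x.
The coefficient of x² is 0.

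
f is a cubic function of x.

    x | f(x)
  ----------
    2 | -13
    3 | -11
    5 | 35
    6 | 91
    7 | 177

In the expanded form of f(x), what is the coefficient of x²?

Write f(x) = ax³ + bx² + cx + d; the 5 given values yield a linear system in the 4 coefficients.
Solving, f(x) = x³ - 3x² - 2x - 5.
The coefficient of x² is -3.

-3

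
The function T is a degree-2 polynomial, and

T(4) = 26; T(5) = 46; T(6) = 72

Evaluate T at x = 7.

104

Write T(x) = ax² + bx + c; the 3 given values yield a linear system in the 3 coefficients.
Solving, T(x) = 3x² - 7x + 6.
Then T(7) = 104.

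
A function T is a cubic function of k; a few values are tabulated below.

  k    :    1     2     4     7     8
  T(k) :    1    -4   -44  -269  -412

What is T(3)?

-17

Write T(k) = ak³ + bk² + ck + d; the 5 given values yield a linear system in the 4 coefficients.
Solving, T(k) = -k³ + 2k² - 4k + 4.
Then T(3) = -17.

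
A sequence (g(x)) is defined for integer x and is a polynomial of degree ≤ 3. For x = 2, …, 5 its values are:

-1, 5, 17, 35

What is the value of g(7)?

89

Write g(x) = ax³ + bx² + cx + d; the 4 given values yield a linear system in the 4 coefficients.
Solving, the leading coefficient vanishes, and g(x) = 3x² - 9x + 5.
Then g(7) = 89.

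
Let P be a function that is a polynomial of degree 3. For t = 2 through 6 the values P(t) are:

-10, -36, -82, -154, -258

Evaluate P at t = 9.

-822

First differences: -26, -46, -72, -104. Second differences: -20, -26, -32. Third differences: -6, -6.
Level-3 differences are constant, so P has degree 3.
Fitting a degree-3 polynomial gives P(t) = -t³ - t² - 2t + 6.
Then P(9) = -822.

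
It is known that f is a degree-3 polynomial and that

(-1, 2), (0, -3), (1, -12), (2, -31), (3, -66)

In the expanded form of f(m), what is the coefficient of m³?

First differences: -5, -9, -19, -35. Second differences: -4, -10, -16. Third differences: -6, -6.
Level-3 differences are constant, so f has degree 3.
Fitting a degree-3 polynomial gives f(m) = -m³ - 2m² - 6m - 3.
The coefficient of m³ is -1.

-1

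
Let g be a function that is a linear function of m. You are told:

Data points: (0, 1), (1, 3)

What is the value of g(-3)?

-5

Write g(m) = am + b; the 2 given values yield a linear system in the 2 coefficients.
Solving, g(m) = 2m + 1.
Then g(-3) = -5.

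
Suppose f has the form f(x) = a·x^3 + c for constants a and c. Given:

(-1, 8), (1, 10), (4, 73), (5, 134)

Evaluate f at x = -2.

1

From f(-1) = 8 and f(1) = 10: -1a + c = 8 and 1a + c = 10.
Subtracting: 2a = 2, so a = 1; then c = 8 − 1·(-1) = 9.
So f(x) = 1x³ + 9, and f(-2) = 1.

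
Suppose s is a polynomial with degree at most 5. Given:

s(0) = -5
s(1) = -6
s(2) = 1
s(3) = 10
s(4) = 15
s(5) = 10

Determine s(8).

First differences: -1, 7, 9, 5, -5. Second differences: 8, 2, -4, -10. Third differences: -6, -6, -6.
Level-3 differences are constant, so s has degree 3.
Fitting a degree-3 polynomial gives s(k) = -k³ + 7k² - 7k - 5.
Then s(8) = -125.

-125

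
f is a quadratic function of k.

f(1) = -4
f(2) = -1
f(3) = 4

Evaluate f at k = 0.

-5

Write f(k) = ak² + bk + c; the 3 given values yield a linear system in the 3 coefficients.
Solving, f(k) = k² - 5.
Then f(0) = -5.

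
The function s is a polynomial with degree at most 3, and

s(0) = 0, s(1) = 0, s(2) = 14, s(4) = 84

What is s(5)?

Write s(x) = ax³ + bx² + cx + d; the 4 given values yield a linear system in the 4 coefficients.
Solving, the leading coefficient vanishes, and s(x) = 7x² - 7x.
Then s(5) = 140.

140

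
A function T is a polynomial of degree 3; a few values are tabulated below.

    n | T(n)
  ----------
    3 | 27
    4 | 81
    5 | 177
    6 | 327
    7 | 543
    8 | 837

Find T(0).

-3

First differences: 54, 96, 150, 216, 294. Second differences: 42, 54, 66, 78. Third differences: 12, 12, 12.
Level-3 differences are constant, so T has degree 3.
Fitting a degree-3 polynomial gives T(n) = 2n³ - 3n² + n - 3.
Then T(0) = -3.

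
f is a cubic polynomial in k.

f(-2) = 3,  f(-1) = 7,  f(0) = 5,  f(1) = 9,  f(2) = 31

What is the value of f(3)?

First differences: 4, -2, 4, 22. Second differences: -6, 6, 18. Third differences: 12, 12.
Level-3 differences are constant, so f has degree 3.
Extending the table by one column gives the next first difference 52, so f(3) = 31 + 52 = 83.

83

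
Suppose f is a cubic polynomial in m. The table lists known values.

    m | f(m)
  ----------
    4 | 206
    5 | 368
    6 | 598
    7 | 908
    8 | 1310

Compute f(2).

38

Write f(m) = am³ + bm² + cm + d; the 5 given values yield a linear system in the 4 coefficients.
Solving, f(m) = 2m³ + 4m² + 4m - 2.
Then f(2) = 38.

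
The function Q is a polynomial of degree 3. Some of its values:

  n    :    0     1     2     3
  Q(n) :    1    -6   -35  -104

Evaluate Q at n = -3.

70

Write Q(n) = an³ + bn² + cn + d; the 4 given values yield a linear system in the 4 coefficients.
Solving, Q(n) = -3n³ - 2n² - 2n + 1.
Then Q(-3) = 70.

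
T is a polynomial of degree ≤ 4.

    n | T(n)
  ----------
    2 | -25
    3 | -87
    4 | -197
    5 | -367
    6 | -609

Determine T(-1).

First differences: -62, -110, -170, -242. Second differences: -48, -60, -72. Third differences: -12, -12.
Level-3 differences are constant, so T has degree 3.
Fitting a degree-3 polynomial gives T(n) = -2n³ - 6n² + 6n + 3.
Then T(-1) = -7.

-7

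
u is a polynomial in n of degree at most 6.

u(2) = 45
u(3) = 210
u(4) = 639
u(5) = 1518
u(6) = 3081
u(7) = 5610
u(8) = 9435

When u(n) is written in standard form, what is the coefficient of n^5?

Write u(n) = an^6 + bn^5 + cn^4 + dn³ + en² + pn + q; the 7 given values yield a linear system in the 7 coefficients.
Solving, the top 2 coefficients vanish, and u(n) = 2n^4 + 3n³ - 5n² + 3n + 3.
The coefficient of n^5 is 0.

0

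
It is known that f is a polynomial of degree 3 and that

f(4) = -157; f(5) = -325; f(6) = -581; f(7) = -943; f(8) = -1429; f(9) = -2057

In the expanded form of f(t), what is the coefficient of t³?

-3

First differences: -168, -256, -362, -486, -628. Second differences: -88, -106, -124, -142. Third differences: -18, -18, -18.
Level-3 differences are constant, so f has degree 3.
Fitting a degree-3 polynomial gives f(t) = -3t³ + t² + 6t - 5.
The coefficient of t³ is -3.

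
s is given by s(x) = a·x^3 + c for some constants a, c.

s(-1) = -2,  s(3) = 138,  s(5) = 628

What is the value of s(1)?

8

From s(-1) = -2 and s(3) = 138: -1a + c = -2 and 27a + c = 138.
Subtracting: 28a = 140, so a = 5; then c = -2 − 5·(-1) = 3.
So s(x) = 5x³ + 3, and s(1) = 8.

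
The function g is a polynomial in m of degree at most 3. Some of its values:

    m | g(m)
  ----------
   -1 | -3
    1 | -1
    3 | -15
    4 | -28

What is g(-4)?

-36

Write g(m) = am³ + bm² + cm + d; the 4 given values yield a linear system in the 4 coefficients.
Solving, the leading coefficient vanishes, and g(m) = -2m² + m.
Then g(-4) = -36.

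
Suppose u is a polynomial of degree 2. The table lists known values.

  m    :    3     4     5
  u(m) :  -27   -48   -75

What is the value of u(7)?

-147

Write u(m) = am² + bm + c; the 3 given values yield a linear system in the 3 coefficients.
Solving, u(m) = -3m².
Then u(7) = -147.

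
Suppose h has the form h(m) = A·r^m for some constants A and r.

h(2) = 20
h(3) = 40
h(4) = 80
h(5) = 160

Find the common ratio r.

2

Consecutive ratio: 40/20 = 2, and 80/40 = 2, so r = 2.
Then A·2^2 = 20 gives A = 5, and h(m) = 5·2^m.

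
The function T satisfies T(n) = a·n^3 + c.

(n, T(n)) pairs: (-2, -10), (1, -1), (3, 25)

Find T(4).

62

From T(-2) = -10 and T(1) = -1: -8a + c = -10 and 1a + c = -1.
Subtracting: 9a = 9, so a = 1; then c = -10 − 1·(-8) = -2.
So T(n) = 1n³ − 2, and T(4) = 62.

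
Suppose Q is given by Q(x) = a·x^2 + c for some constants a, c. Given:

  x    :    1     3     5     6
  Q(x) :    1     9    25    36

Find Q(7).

From Q(1) = 1 and Q(3) = 9: 1a + c = 1 and 9a + c = 9.
Subtracting: 8a = 8, so a = 1; then c = 1 − 1·1 = 0.
So Q(x) = 1x² + 0, and Q(7) = 49.

49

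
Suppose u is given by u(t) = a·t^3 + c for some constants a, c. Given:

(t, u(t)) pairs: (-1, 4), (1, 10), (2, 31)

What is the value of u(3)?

From u(-1) = 4 and u(1) = 10: -1a + c = 4 and 1a + c = 10.
Subtracting: 2a = 6, so a = 3; then c = 4 − 3·(-1) = 7.
So u(t) = 3t³ + 7, and u(3) = 88.

88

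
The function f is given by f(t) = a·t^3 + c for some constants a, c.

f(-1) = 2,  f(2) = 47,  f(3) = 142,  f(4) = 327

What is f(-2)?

-33

From f(-1) = 2 and f(2) = 47: -1a + c = 2 and 8a + c = 47.
Subtracting: 9a = 45, so a = 5; then c = 2 − 5·(-1) = 7.
So f(t) = 5t³ + 7, and f(-2) = -33.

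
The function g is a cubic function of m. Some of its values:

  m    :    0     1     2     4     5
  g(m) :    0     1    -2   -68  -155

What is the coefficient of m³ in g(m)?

-2

Write g(m) = am³ + bm² + cm + d; the 5 given values yield a linear system in the 4 coefficients.
Solving, g(m) = -2m³ + 4m² - m.
The coefficient of m³ is -2.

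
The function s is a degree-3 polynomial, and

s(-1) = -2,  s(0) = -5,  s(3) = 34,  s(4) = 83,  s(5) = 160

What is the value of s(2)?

Write s(t) = at³ + bt² + ct + d; the 5 given values yield a linear system in the 4 coefficients.
Solving, s(t) = t³ + 2t² - 2t - 5.
Then s(2) = 7.

7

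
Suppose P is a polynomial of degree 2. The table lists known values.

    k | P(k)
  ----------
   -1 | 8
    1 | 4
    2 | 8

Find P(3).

16

Write P(k) = ak² + bk + c; the 3 given values yield a linear system in the 3 coefficients.
Solving, P(k) = 2k² - 2k + 4.
Then P(3) = 16.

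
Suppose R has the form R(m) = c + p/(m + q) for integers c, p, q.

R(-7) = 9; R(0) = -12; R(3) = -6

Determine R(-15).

3

(R(m) − c)(m + q) = p for each data point; the three points give a linear system in c and q, then p follows.
Solving: c = 0, q = 3, p = -36, so R(m) = -36/(m + 3).
Then R(-15) = 0 − 36/(-12) = 3.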